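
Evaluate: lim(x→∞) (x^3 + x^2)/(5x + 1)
This is an ∞/∞ indeterminate form.

Apply L'Hôpital's rule: differentiate numerator and denominator separately.
  f(x) = x^3 + x^2   ⇒   f'(x) = 3·x^2 + 2·x
  g(x) = 5·x + 1   ⇒   g'(x) = 5
  lim(x→∞) f'(x)/g'(x) = lim(x→∞) (3·x^2 + 2·x)/(5)
  = ∞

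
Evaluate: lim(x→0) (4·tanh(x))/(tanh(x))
This is a 0/0 indeterminate form.

Apply L'Hôpital's rule: differentiate numerator and denominator separately.
  f(x) = 4·tanh(x)   ⇒   f'(x) = 4 - 4·tanh(x)^2
  g(x) = tanh(x)   ⇒   g'(x) = 1 - tanh(x)^2
  lim(x→0) f'(x)/g'(x) = lim(x→0) (4 - 4·tanh(x)^2)/(1 - tanh(x)^2)
  = 4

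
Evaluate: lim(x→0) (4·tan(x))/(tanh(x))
This is a 0/0 indeterminate form.

Apply L'Hôpital's rule: differentiate numerator and denominator separately.
  f(x) = 4·tan(x)   ⇒   f'(x) = 4·tan(x)^2 + 4
  g(x) = tanh(x)   ⇒   g'(x) = 1 - tanh(x)^2
  lim(x→0) f'(x)/g'(x) = lim(x→0) (4·tan(x)^2 + 4)/(1 - tanh(x)^2)
  = 4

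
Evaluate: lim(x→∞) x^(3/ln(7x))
This is an exponential indeterminate form.

For exponential indeterminate forms, take the natural log:
  Let L = lim(x→∞) x^(3/ln(7x))
  Then ln(L) = lim(x→∞) [exponent × ln(base)]
  Evaluate using L'Hôpital or standard limits, then exponentiate.
  L = e^(3)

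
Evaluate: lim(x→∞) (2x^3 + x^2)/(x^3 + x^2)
This is an ∞/∞ indeterminate form.

Apply L'Hôpital's rule: differentiate numerator and denominator separately.
  f(x) = 2·x^3 + x^2   ⇒   f'(x) = 6·x^2 + 2·x
  g(x) = x^3 + x^2   ⇒   g'(x) = 3·x^2 + 2·x
  lim(x→∞) f'(x)/g'(x) = lim(x→∞) (6·x^2 + 2·x)/(3·x^2 + 2·x)
  = 2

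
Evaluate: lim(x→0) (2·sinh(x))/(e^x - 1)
This is a 0/0 indeterminate form.

Apply L'Hôpital's rule: differentiate numerator and denominator separately.
  f(x) = 2·sinh(x)   ⇒   f'(x) = 2·cosh(x)
  g(x) = e^(x) - 1   ⇒   g'(x) = e^(x)
  lim(x→0) f'(x)/g'(x) = lim(x→0) (2·cosh(x))/(e^(x))
  = 2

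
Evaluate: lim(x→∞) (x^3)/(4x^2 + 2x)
This is an ∞/∞ indeterminate form.

Apply L'Hôpital's rule: differentiate numerator and denominator separately.
  f(x) = x^3   ⇒   f'(x) = 3·x^2
  g(x) = 4·x^2 + 2·x   ⇒   g'(x) = 8·x + 2
  lim(x→∞) f'(x)/g'(x) = lim(x→∞) (3·x^2)/(8·x + 2)
  = ∞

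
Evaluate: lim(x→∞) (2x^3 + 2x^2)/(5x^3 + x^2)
This is an ∞/∞ indeterminate form.

Apply L'Hôpital's rule: differentiate numerator and denominator separately.
  f(x) = 2·x^3 + 2·x^2   ⇒   f'(x) = 6·x^2 + 4·x
  g(x) = 5·x^3 + x^2   ⇒   g'(x) = 15·x^2 + 2·x
  lim(x→∞) f'(x)/g'(x) = lim(x→∞) (6·x^2 + 4·x)/(15·x^2 + 2·x)
  = 2/5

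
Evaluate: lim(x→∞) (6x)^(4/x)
This is an exponential indeterminate form.

For exponential indeterminate forms, take the natural log:
  Let L = lim(x→∞) (6x)^(4/x)
  Then ln(L) = lim(x→∞) [exponent × ln(base)]
  Evaluate using L'Hôpital or standard limits, then exponentiate.
  L = 1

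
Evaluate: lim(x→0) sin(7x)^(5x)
This is an exponential indeterminate form.

For exponential indeterminate forms, take the natural log:
  Let L = lim(x→0) sin(7x)^(5x)
  Then ln(L) = lim(x→0) [exponent × ln(base)]
  Evaluate using L'Hôpital or standard limits, then exponentiate.
  L = 1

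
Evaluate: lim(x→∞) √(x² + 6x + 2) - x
This is an ∞-∞ indeterminate form.

Combine fractions or rationalize to convert ∞-∞ to 0/0 form:
  lim(x→∞) √(x² + 6x + 2) - x = 3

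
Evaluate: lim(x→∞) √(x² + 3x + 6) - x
This is an ∞-∞ indeterminate form.

Combine fractions or rationalize to convert ∞-∞ to 0/0 form:
  lim(x→∞) √(x² + 3x + 6) - x = 3/2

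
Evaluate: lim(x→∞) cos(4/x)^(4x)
This is an exponential indeterminate form.

For exponential indeterminate forms, take the natural log:
  Let L = lim(x→∞) cos(4/x)^(4x)
  Then ln(L) = lim(x→∞) [exponent × ln(base)]
  Evaluate using L'Hôpital or standard limits, then exponentiate.
  L = 1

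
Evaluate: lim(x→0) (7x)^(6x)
This is an exponential indeterminate form.

For exponential indeterminate forms, take the natural log:
  Let L = lim(x→0) (7x)^(6x)
  Then ln(L) = lim(x→0) [exponent × ln(base)]
  Evaluate using L'Hôpital or standard limits, then exponentiate.
  L = 1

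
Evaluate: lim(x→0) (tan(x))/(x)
This is a 0/0 indeterminate form.

Apply L'Hôpital's rule: differentiate numerator and denominator separately.
  f(x) = tan(x)   ⇒   f'(x) = tan(x)^2 + 1
  g(x) = x   ⇒   g'(x) = 1
  lim(x→0) f'(x)/g'(x) = lim(x→0) (tan(x)^2 + 1)/(1)
  = 1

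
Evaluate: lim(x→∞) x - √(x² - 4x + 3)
This is an ∞-∞ indeterminate form.

Combine fractions or rationalize to convert ∞-∞ to 0/0 form:
  lim(x→∞) x - √(x² - 4x + 3) = 2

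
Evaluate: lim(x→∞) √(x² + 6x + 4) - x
This is an ∞-∞ indeterminate form.

Combine fractions or rationalize to convert ∞-∞ to 0/0 form:
  lim(x→∞) √(x² + 6x + 4) - x = 3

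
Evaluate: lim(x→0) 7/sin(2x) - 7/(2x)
This is an ∞-∞ indeterminate form.

Combine fractions or rationalize to convert ∞-∞ to 0/0 form:
  lim(x→0) 7/sin(2x) - 7/(2x) = 0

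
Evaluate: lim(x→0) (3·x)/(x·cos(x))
This is a 0/0 indeterminate form.

Apply L'Hôpital's rule: differentiate numerator and denominator separately.
  f(x) = 3·x   ⇒   f'(x) = 3
  g(x) = x·cos(x)   ⇒   g'(x) = -x·sin(x) + cos(x)
  lim(x→0) f'(x)/g'(x) = lim(x→0) (3)/(-x·sin(x) + cos(x))
  = 3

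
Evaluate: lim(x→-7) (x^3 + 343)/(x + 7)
This is a standard limit.

Factor or rationalize the expression:
  lim(x→-7) (x^3 + 343)/(x + 7) = 147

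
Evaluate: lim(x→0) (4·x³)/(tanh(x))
This is a 0/0 indeterminate form.

Apply L'Hôpital's rule: differentiate numerator and denominator separately.
  f(x) = 4·x^3   ⇒   f'(x) = 12·x^2
  g(x) = tanh(x)   ⇒   g'(x) = 1 - tanh(x)^2
  lim(x→0) f'(x)/g'(x) = lim(x→0) (12·x^2)/(1 - tanh(x)^2)
  = 0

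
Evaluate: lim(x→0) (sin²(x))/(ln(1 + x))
This is a 0/0 indeterminate form.

Apply L'Hôpital's rule: differentiate numerator and denominator separately.
  f(x) = sin(x)^2   ⇒   f'(x) = 2·sin(x)·cos(x)
  g(x) = ln(x + 1)   ⇒   g'(x) = 1/(x + 1)
  lim(x→0) f'(x)/g'(x) = lim(x→0) (2·sin(x)·cos(x))/(1/(x + 1))
  = 0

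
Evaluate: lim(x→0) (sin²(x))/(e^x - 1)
This is a 0/0 indeterminate form.

Apply L'Hôpital's rule: differentiate numerator and denominator separately.
  f(x) = sin(x)^2   ⇒   f'(x) = 2·sin(x)·cos(x)
  g(x) = e^(x) - 1   ⇒   g'(x) = e^(x)
  lim(x→0) f'(x)/g'(x) = lim(x→0) (2·sin(x)·cos(x))/(e^(x))
  = 0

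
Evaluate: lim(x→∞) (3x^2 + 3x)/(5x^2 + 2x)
This is an ∞/∞ indeterminate form.

Apply L'Hôpital's rule: differentiate numerator and denominator separately.
  f(x) = 3·x^2 + 3·x   ⇒   f'(x) = 6·x + 3
  g(x) = 5·x^2 + 2·x   ⇒   g'(x) = 10·x + 2
  lim(x→∞) f'(x)/g'(x) = lim(x→∞) (6·x + 3)/(10·x + 2)
  = 3/5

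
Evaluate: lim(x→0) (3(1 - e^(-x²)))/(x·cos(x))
This is a 0/0 indeterminate form.

Apply L'Hôpital's rule: differentiate numerator and denominator separately.
  f(x) = 3 - 3·e^(-x^2)   ⇒   f'(x) = 6·x·e^(-x^2)
  g(x) = x·cos(x)   ⇒   g'(x) = -x·sin(x) + cos(x)
  lim(x→0) f'(x)/g'(x) = lim(x→0) (6·x·e^(-x^2))/(-x·sin(x) + cos(x))
  = 0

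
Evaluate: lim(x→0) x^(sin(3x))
This is an exponential indeterminate form.

For exponential indeterminate forms, take the natural log:
  Let L = lim(x→0) x^(sin(3x))
  Then ln(L) = lim(x→0) [exponent × ln(base)]
  Evaluate using L'Hôpital or standard limits, then exponentiate.
  L = 1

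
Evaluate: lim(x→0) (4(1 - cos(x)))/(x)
This is a 0/0 indeterminate form.

Apply L'Hôpital's rule: differentiate numerator and denominator separately.
  f(x) = 4 - 4·cos(x)   ⇒   f'(x) = 4·sin(x)
  g(x) = x   ⇒   g'(x) = 1
  lim(x→0) f'(x)/g'(x) = lim(x→0) (4·sin(x))/(1)
  = 0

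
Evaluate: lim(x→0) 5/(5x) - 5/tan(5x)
This is an ∞-∞ indeterminate form.

Combine fractions or rationalize to convert ∞-∞ to 0/0 form:
  lim(x→0) 5/(5x) - 5/tan(5x) = 0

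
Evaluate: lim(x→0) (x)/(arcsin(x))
This is a 0/0 indeterminate form.

Apply L'Hôpital's rule: differentiate numerator and denominator separately.
  f(x) = x   ⇒   f'(x) = 1
  g(x) = asin(x)   ⇒   g'(x) = 1/sqrt(1 - x^2)
  lim(x→0) f'(x)/g'(x) = lim(x→0) (1)/(1/sqrt(1 - x^2))
  = 1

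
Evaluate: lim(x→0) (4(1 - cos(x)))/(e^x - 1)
This is a 0/0 indeterminate form.

Apply L'Hôpital's rule: differentiate numerator and denominator separately.
  f(x) = 4 - 4·cos(x)   ⇒   f'(x) = 4·sin(x)
  g(x) = e^(x) - 1   ⇒   g'(x) = e^(x)
  lim(x→0) f'(x)/g'(x) = lim(x→0) (4·sin(x))/(e^(x))
  = 0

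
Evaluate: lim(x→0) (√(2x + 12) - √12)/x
This is a standard limit.

Factor or rationalize the expression:
  lim(x→0) (√(2x + 12) - √12)/x = sqrt(3)/6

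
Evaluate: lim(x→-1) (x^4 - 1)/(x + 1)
This is a standard limit.

Factor or rationalize the expression:
  lim(x→-1) (x^4 - 1)/(x + 1) = -4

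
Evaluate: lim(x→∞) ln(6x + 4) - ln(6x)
This is an ∞-∞ indeterminate form.

Combine fractions or rationalize to convert ∞-∞ to 0/0 form:
  lim(x→∞) ln(6x + 4) - ln(6x) = 0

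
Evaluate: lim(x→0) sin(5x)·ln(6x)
This is a 0·∞ indeterminate form.

Rewrite 0·∞ as a quotient (0/0 or ∞/∞ form), then apply L'Hôpital's rule:
  lim(x→0) sin(5x)·ln(6x) = 0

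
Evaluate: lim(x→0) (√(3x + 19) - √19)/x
This is a standard limit.

Factor or rationalize the expression:
  lim(x→0) (√(3x + 19) - √19)/x = 3·sqrt(19)/38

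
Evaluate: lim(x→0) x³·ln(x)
This is a 0·∞ indeterminate form.

Rewrite 0·∞ as a quotient (0/0 or ∞/∞ form), then apply L'Hôpital's rule:
  lim(x→0) x³·ln(x) = 0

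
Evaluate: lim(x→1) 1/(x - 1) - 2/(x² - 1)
This is an ∞-∞ indeterminate form.

Combine fractions or rationalize to convert ∞-∞ to 0/0 form:
  lim(x→1) 1/(x - 1) - 2/(x² - 1) = 1/2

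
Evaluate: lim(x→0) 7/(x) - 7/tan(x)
This is an ∞-∞ indeterminate form.

Combine fractions or rationalize to convert ∞-∞ to 0/0 form:
  lim(x→0) 7/(x) - 7/tan(x) = 0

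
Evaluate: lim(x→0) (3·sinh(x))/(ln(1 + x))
This is a 0/0 indeterminate form.

Apply L'Hôpital's rule: differentiate numerator and denominator separately.
  f(x) = 3·sinh(x)   ⇒   f'(x) = 3·cosh(x)
  g(x) = ln(x + 1)   ⇒   g'(x) = 1/(x + 1)
  lim(x→0) f'(x)/g'(x) = lim(x→0) (3·cosh(x))/(1/(x + 1))
  = 3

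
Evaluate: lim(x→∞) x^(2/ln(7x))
This is an exponential indeterminate form.

For exponential indeterminate forms, take the natural log:
  Let L = lim(x→∞) x^(2/ln(7x))
  Then ln(L) = lim(x→∞) [exponent × ln(base)]
  Evaluate using L'Hôpital or standard limits, then exponentiate.
  L = e²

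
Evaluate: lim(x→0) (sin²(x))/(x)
This is a 0/0 indeterminate form.

Apply L'Hôpital's rule: differentiate numerator and denominator separately.
  f(x) = sin(x)^2   ⇒   f'(x) = 2·sin(x)·cos(x)
  g(x) = x   ⇒   g'(x) = 1
  lim(x→0) f'(x)/g'(x) = lim(x→0) (2·sin(x)·cos(x))/(1)
  = 0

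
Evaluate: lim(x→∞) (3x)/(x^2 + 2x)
This is an ∞/∞ indeterminate form.

Apply L'Hôpital's rule: differentiate numerator and denominator separately.
  f(x) = 3·x   ⇒   f'(x) = 3
  g(x) = x^2 + 2·x   ⇒   g'(x) = 2·x + 2
  lim(x→∞) f'(x)/g'(x) = lim(x→∞) (3)/(2·x + 2)
  = 0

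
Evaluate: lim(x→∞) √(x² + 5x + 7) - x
This is an ∞-∞ indeterminate form.

Combine fractions or rationalize to convert ∞-∞ to 0/0 form:
  lim(x→∞) √(x² + 5x + 7) - x = 5/2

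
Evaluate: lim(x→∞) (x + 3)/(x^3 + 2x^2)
This is an ∞/∞ indeterminate form.

Apply L'Hôpital's rule: differentiate numerator and denominator separately.
  f(x) = x + 3   ⇒   f'(x) = 1
  g(x) = x^3 + 2·x^2   ⇒   g'(x) = 3·x^2 + 4·x
  lim(x→∞) f'(x)/g'(x) = lim(x→∞) (1)/(3·x^2 + 4·x)
  = 0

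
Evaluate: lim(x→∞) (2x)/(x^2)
This is an ∞/∞ indeterminate form.

Apply L'Hôpital's rule: differentiate numerator and denominator separately.
  f(x) = 2·x   ⇒   f'(x) = 2
  g(x) = x^2   ⇒   g'(x) = 2·x
  lim(x→∞) f'(x)/g'(x) = lim(x→∞) (2)/(2·x)
  = 0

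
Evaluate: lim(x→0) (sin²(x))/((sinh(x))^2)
This is a 0/0 indeterminate form.

Apply L'Hôpital's rule: differentiate numerator and denominator separately.
  f(x) = sin(x)^2   ⇒   f'(x) = 2·sin(x)·cos(x)
  g(x) = sinh(x)^2   ⇒   g'(x) = 2·sinh(x)·cosh(x)
  lim(x→0) f'(x)/g'(x) = lim(x→0) (2·sin(x)·cos(x))/(2·sinh(x)·cosh(x))
  = 1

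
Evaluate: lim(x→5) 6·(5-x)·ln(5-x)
This is a 0·∞ indeterminate form.

Rewrite 0·∞ as a quotient (0/0 or ∞/∞ form), then apply L'Hôpital's rule:
  lim(x→5) 6·(5-x)·ln(5-x) = 0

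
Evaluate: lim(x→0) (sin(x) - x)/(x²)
This is a 0/0 indeterminate form.

Apply L'Hôpital's rule: differentiate numerator and denominator separately.
  f(x) = -x + sin(x)   ⇒   f'(x) = cos(x) - 1
  g(x) = x^2   ⇒   g'(x) = 2·x
  lim(x→0) f'(x)/g'(x) = lim(x→0) (cos(x) - 1)/(2·x)
  = 0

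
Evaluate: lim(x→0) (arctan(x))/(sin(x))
This is a 0/0 indeterminate form.

Apply L'Hôpital's rule: differentiate numerator and denominator separately.
  f(x) = atan(x)   ⇒   f'(x) = 1/(x^2 + 1)
  g(x) = sin(x)   ⇒   g'(x) = cos(x)
  lim(x→0) f'(x)/g'(x) = lim(x→0) (1/(x^2 + 1))/(cos(x))
  = 1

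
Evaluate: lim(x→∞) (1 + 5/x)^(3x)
This is an exponential indeterminate form.

For exponential indeterminate forms, take the natural log:
  Let L = lim(x→∞) (1 + 5/x)^(3x)
  Then ln(L) = lim(x→∞) [exponent × ln(base)]
  Evaluate using L'Hôpital or standard limits, then exponentiate.
  L = e^(15)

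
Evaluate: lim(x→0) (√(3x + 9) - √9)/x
This is a standard limit.

Factor or rationalize the expression:
  lim(x→0) (√(3x + 9) - √9)/x = 1/2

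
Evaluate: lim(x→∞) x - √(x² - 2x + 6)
This is an ∞-∞ indeterminate form.

Combine fractions or rationalize to convert ∞-∞ to 0/0 form:
  lim(x→∞) x - √(x² - 2x + 6) = 1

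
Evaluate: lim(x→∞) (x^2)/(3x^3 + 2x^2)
This is an ∞/∞ indeterminate form.

Apply L'Hôpital's rule: differentiate numerator and denominator separately.
  f(x) = x^2   ⇒   f'(x) = 2·x
  g(x) = 3·x^3 + 2·x^2   ⇒   g'(x) = 9·x^2 + 4·x
  lim(x→∞) f'(x)/g'(x) = lim(x→∞) (2·x)/(9·x^2 + 4·x)
  = 0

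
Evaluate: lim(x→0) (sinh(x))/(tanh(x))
This is a 0/0 indeterminate form.

Apply L'Hôpital's rule: differentiate numerator and denominator separately.
  f(x) = sinh(x)   ⇒   f'(x) = cosh(x)
  g(x) = tanh(x)   ⇒   g'(x) = 1 - tanh(x)^2
  lim(x→0) f'(x)/g'(x) = lim(x→0) (cosh(x))/(1 - tanh(x)^2)
  = 1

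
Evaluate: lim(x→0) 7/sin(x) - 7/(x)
This is an ∞-∞ indeterminate form.

Combine fractions or rationalize to convert ∞-∞ to 0/0 form:
  lim(x→0) 7/sin(x) - 7/(x) = 0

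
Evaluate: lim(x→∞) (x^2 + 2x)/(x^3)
This is an ∞/∞ indeterminate form.

Apply L'Hôpital's rule: differentiate numerator and denominator separately.
  f(x) = x^2 + 2·x   ⇒   f'(x) = 2·x + 2
  g(x) = x^3   ⇒   g'(x) = 3·x^2
  lim(x→∞) f'(x)/g'(x) = lim(x→∞) (2·x + 2)/(3·x^2)
  = 0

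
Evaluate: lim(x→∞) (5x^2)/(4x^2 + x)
This is an ∞/∞ indeterminate form.

Apply L'Hôpital's rule: differentiate numerator and denominator separately.
  f(x) = 5·x^2   ⇒   f'(x) = 10·x
  g(x) = 4·x^2 + x   ⇒   g'(x) = 8·x + 1
  lim(x→∞) f'(x)/g'(x) = lim(x→∞) (10·x)/(8·x + 1)
  = 5/4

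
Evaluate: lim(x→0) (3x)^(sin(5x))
This is an exponential indeterminate form.

For exponential indeterminate forms, take the natural log:
  Let L = lim(x→0) (3x)^(sin(5x))
  Then ln(L) = lim(x→0) [exponent × ln(base)]
  Evaluate using L'Hôpital or standard limits, then exponentiate.
  L = 1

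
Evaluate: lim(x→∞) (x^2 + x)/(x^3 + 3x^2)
This is an ∞/∞ indeterminate form.

Apply L'Hôpital's rule: differentiate numerator and denominator separately.
  f(x) = x^2 + x   ⇒   f'(x) = 2·x + 1
  g(x) = x^3 + 3·x^2   ⇒   g'(x) = 3·x^2 + 6·x
  lim(x→∞) f'(x)/g'(x) = lim(x→∞) (2·x + 1)/(3·x^2 + 6·x)
  = 0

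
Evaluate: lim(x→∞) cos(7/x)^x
This is an exponential indeterminate form.

For exponential indeterminate forms, take the natural log:
  Let L = lim(x→∞) cos(7/x)^x
  Then ln(L) = lim(x→∞) [exponent × ln(base)]
  Evaluate using L'Hôpital or standard limits, then exponentiate.
  L = 1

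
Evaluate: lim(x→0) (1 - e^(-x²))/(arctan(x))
This is a 0/0 indeterminate form.

Apply L'Hôpital's rule: differentiate numerator and denominator separately.
  f(x) = 1 - e^(-x^2)   ⇒   f'(x) = 2·x·e^(-x^2)
  g(x) = atan(x)   ⇒   g'(x) = 1/(x^2 + 1)
  lim(x→0) f'(x)/g'(x) = lim(x→0) (2·x·e^(-x^2))/(1/(x^2 + 1))
  = 0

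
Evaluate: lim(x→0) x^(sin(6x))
This is an exponential indeterminate form.

For exponential indeterminate forms, take the natural log:
  Let L = lim(x→0) x^(sin(6x))
  Then ln(L) = lim(x→0) [exponent × ln(base)]
  Evaluate using L'Hôpital or standard limits, then exponentiate.
  L = 1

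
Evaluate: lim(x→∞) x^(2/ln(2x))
This is an exponential indeterminate form.

For exponential indeterminate forms, take the natural log:
  Let L = lim(x→∞) x^(2/ln(2x))
  Then ln(L) = lim(x→∞) [exponent × ln(base)]
  Evaluate using L'Hôpital or standard limits, then exponentiate.
  L = e²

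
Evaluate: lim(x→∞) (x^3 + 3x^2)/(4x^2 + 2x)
This is an ∞/∞ indeterminate form.

Apply L'Hôpital's rule: differentiate numerator and denominator separately.
  f(x) = x^3 + 3·x^2   ⇒   f'(x) = 3·x^2 + 6·x
  g(x) = 4·x^2 + 2·x   ⇒   g'(x) = 8·x + 2
  lim(x→∞) f'(x)/g'(x) = lim(x→∞) (3·x^2 + 6·x)/(8·x + 2)
  = ∞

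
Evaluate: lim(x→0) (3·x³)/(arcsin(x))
This is a 0/0 indeterminate form.

Apply L'Hôpital's rule: differentiate numerator and denominator separately.
  f(x) = 3·x^3   ⇒   f'(x) = 9·x^2
  g(x) = asin(x)   ⇒   g'(x) = 1/sqrt(1 - x^2)
  lim(x→0) f'(x)/g'(x) = lim(x→0) (9·x^2)/(1/sqrt(1 - x^2))
  = 0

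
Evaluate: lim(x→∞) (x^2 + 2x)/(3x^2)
This is an ∞/∞ indeterminate form.

Apply L'Hôpital's rule: differentiate numerator and denominator separately.
  f(x) = x^2 + 2·x   ⇒   f'(x) = 2·x + 2
  g(x) = 3·x^2   ⇒   g'(x) = 6·x
  lim(x→∞) f'(x)/g'(x) = lim(x→∞) (2·x + 2)/(6·x)
  = 1/3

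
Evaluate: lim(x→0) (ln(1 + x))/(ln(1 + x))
This is a 0/0 indeterminate form.

Apply L'Hôpital's rule: differentiate numerator and denominator separately.
  f(x) = ln(x + 1)   ⇒   f'(x) = 1/(x + 1)
  g(x) = ln(x + 1)   ⇒   g'(x) = 1/(x + 1)
  lim(x→0) f'(x)/g'(x) = lim(x→0) (1/(x + 1))/(1/(x + 1))
  = 1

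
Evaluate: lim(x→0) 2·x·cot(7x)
This is a 0·∞ indeterminate form.

Rewrite 0·∞ as a quotient (0/0 or ∞/∞ form), then apply L'Hôpital's rule:
  lim(x→0) 2·x·cot(7x) = 2/7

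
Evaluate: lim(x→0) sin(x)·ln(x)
This is a 0·∞ indeterminate form.

Rewrite 0·∞ as a quotient (0/0 or ∞/∞ form), then apply L'Hôpital's rule:
  lim(x→0) sin(x)·ln(x) = 0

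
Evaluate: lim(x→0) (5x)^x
This is an exponential indeterminate form.

For exponential indeterminate forms, take the natural log:
  Let L = lim(x→0) (5x)^x
  Then ln(L) = lim(x→0) [exponent × ln(base)]
  Evaluate using L'Hôpital or standard limits, then exponentiate.
  L = 1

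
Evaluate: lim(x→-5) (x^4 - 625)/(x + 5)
This is a standard limit.

Factor or rationalize the expression:
  lim(x→-5) (x^4 - 625)/(x + 5) = -500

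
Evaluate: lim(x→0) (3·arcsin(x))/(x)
This is a 0/0 indeterminate form.

Apply L'Hôpital's rule: differentiate numerator and denominator separately.
  f(x) = 3·asin(x)   ⇒   f'(x) = 3/sqrt(1 - x^2)
  g(x) = x   ⇒   g'(x) = 1
  lim(x→0) f'(x)/g'(x) = lim(x→0) (3/sqrt(1 - x^2))/(1)
  = 3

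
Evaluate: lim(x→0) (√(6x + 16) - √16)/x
This is a standard limit.

Factor or rationalize the expression:
  lim(x→0) (√(6x + 16) - √16)/x = 3/4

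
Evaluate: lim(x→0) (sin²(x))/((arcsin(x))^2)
This is a 0/0 indeterminate form.

Apply L'Hôpital's rule: differentiate numerator and denominator separately.
  f(x) = sin(x)^2   ⇒   f'(x) = 2·sin(x)·cos(x)
  g(x) = asin(x)^2   ⇒   g'(x) = 2·asin(x)/sqrt(1 - x^2)
  lim(x→0) f'(x)/g'(x) = lim(x→0) (2·sin(x)·cos(x))/(2·asin(x)/sqrt(1 - x^2))
  = 1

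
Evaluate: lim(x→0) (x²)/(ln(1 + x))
This is a 0/0 indeterminate form.

Apply L'Hôpital's rule: differentiate numerator and denominator separately.
  f(x) = x^2   ⇒   f'(x) = 2·x
  g(x) = ln(x + 1)   ⇒   g'(x) = 1/(x + 1)
  lim(x→0) f'(x)/g'(x) = lim(x→0) (2·x)/(1/(x + 1))
  = 0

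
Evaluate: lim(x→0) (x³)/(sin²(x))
This is a 0/0 indeterminate form.

Apply L'Hôpital's rule: differentiate numerator and denominator separately.
  f(x) = x^3   ⇒   f'(x) = 3·x^2
  g(x) = sin(x)^2   ⇒   g'(x) = 2·sin(x)·cos(x)
  lim(x→0) f'(x)/g'(x) = lim(x→0) (3·x^2)/(2·sin(x)·cos(x))
  = 0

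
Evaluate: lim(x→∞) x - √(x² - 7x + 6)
This is an ∞-∞ indeterminate form.

Combine fractions or rationalize to convert ∞-∞ to 0/0 form:
  lim(x→∞) x - √(x² - 7x + 6) = 7/2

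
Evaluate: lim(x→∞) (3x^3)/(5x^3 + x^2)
This is an ∞/∞ indeterminate form.

Apply L'Hôpital's rule: differentiate numerator and denominator separately.
  f(x) = 3·x^3   ⇒   f'(x) = 9·x^2
  g(x) = 5·x^3 + x^2   ⇒   g'(x) = 15·x^2 + 2·x
  lim(x→∞) f'(x)/g'(x) = lim(x→∞) (9·x^2)/(15·x^2 + 2·x)
  = 3/5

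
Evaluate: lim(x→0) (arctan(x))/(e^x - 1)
This is a 0/0 indeterminate form.

Apply L'Hôpital's rule: differentiate numerator and denominator separately.
  f(x) = atan(x)   ⇒   f'(x) = 1/(x^2 + 1)
  g(x) = e^(x) - 1   ⇒   g'(x) = e^(x)
  lim(x→0) f'(x)/g'(x) = lim(x→0) (1/(x^2 + 1))/(e^(x))
  = 1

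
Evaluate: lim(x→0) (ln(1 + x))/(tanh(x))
This is a 0/0 indeterminate form.

Apply L'Hôpital's rule: differentiate numerator and denominator separately.
  f(x) = ln(x + 1)   ⇒   f'(x) = 1/(x + 1)
  g(x) = tanh(x)   ⇒   g'(x) = 1 - tanh(x)^2
  lim(x→0) f'(x)/g'(x) = lim(x→0) (1/(x + 1))/(1 - tanh(x)^2)
  = 1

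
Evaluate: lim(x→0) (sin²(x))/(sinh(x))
This is a 0/0 indeterminate form.

Apply L'Hôpital's rule: differentiate numerator and denominator separately.
  f(x) = sin(x)^2   ⇒   f'(x) = 2·sin(x)·cos(x)
  g(x) = sinh(x)   ⇒   g'(x) = cosh(x)
  lim(x→0) f'(x)/g'(x) = lim(x→0) (2·sin(x)·cos(x))/(cosh(x))
  = 0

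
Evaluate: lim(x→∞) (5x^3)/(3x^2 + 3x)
This is an ∞/∞ indeterminate form.

Apply L'Hôpital's rule: differentiate numerator and denominator separately.
  f(x) = 5·x^3   ⇒   f'(x) = 15·x^2
  g(x) = 3·x^2 + 3·x   ⇒   g'(x) = 6·x + 3
  lim(x→∞) f'(x)/g'(x) = lim(x→∞) (15·x^2)/(6·x + 3)
  = ∞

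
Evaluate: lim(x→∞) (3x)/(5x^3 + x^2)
This is an ∞/∞ indeterminate form.

Apply L'Hôpital's rule: differentiate numerator and denominator separately.
  f(x) = 3·x   ⇒   f'(x) = 3
  g(x) = 5·x^3 + x^2   ⇒   g'(x) = 15·x^2 + 2·x
  lim(x→∞) f'(x)/g'(x) = lim(x→∞) (3)/(15·x^2 + 2·x)
  = 0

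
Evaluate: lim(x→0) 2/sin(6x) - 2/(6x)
This is an ∞-∞ indeterminate form.

Combine fractions or rationalize to convert ∞-∞ to 0/0 form:
  lim(x→0) 2/sin(6x) - 2/(6x) = 0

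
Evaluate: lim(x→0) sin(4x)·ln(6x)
This is a 0·∞ indeterminate form.

Rewrite 0·∞ as a quotient (0/0 or ∞/∞ form), then apply L'Hôpital's rule:
  lim(x→0) sin(4x)·ln(6x) = 0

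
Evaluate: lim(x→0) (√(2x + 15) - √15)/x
This is a standard limit.

Factor or rationalize the expression:
  lim(x→0) (√(2x + 15) - √15)/x = sqrt(15)/15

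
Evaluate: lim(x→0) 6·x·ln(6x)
This is a 0·∞ indeterminate form.

Rewrite 0·∞ as a quotient (0/0 or ∞/∞ form), then apply L'Hôpital's rule:
  lim(x→0) 6·x·ln(6x) = 0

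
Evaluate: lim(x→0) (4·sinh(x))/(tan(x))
This is a 0/0 indeterminate form.

Apply L'Hôpital's rule: differentiate numerator and denominator separately.
  f(x) = 4·sinh(x)   ⇒   f'(x) = 4·cosh(x)
  g(x) = tan(x)   ⇒   g'(x) = tan(x)^2 + 1
  lim(x→0) f'(x)/g'(x) = lim(x→0) (4·cosh(x))/(tan(x)^2 + 1)
  = 4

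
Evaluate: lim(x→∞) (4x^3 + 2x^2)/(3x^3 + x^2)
This is an ∞/∞ indeterminate form.

Apply L'Hôpital's rule: differentiate numerator and denominator separately.
  f(x) = 4·x^3 + 2·x^2   ⇒   f'(x) = 12·x^2 + 4·x
  g(x) = 3·x^3 + x^2   ⇒   g'(x) = 9·x^2 + 2·x
  lim(x→∞) f'(x)/g'(x) = lim(x→∞) (12·x^2 + 4·x)/(9·x^2 + 2·x)
  = 4/3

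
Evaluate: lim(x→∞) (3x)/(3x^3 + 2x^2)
This is an ∞/∞ indeterminate form.

Apply L'Hôpital's rule: differentiate numerator and denominator separately.
  f(x) = 3·x   ⇒   f'(x) = 3
  g(x) = 3·x^3 + 2·x^2   ⇒   g'(x) = 9·x^2 + 4·x
  lim(x→∞) f'(x)/g'(x) = lim(x→∞) (3)/(9·x^2 + 4·x)
  = 0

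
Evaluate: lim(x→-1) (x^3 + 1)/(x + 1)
This is a standard limit.

Factor or rationalize the expression:
  lim(x→-1) (x^3 + 1)/(x + 1) = 3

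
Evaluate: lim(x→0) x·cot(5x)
This is a 0·∞ indeterminate form.

Rewrite 0·∞ as a quotient (0/0 or ∞/∞ form), then apply L'Hôpital's rule:
  lim(x→0) x·cot(5x) = 1/5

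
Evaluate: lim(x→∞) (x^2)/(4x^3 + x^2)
This is an ∞/∞ indeterminate form.

Apply L'Hôpital's rule: differentiate numerator and denominator separately.
  f(x) = x^2   ⇒   f'(x) = 2·x
  g(x) = 4·x^3 + x^2   ⇒   g'(x) = 12·x^2 + 2·x
  lim(x→∞) f'(x)/g'(x) = lim(x→∞) (2·x)/(12·x^2 + 2·x)
  = 0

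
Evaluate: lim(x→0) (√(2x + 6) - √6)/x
This is a standard limit.

Factor or rationalize the expression:
  lim(x→0) (√(2x + 6) - √6)/x = sqrt(6)/6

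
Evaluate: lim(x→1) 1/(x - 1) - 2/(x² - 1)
This is an ∞-∞ indeterminate form.

Combine fractions or rationalize to convert ∞-∞ to 0/0 form:
  lim(x→1) 1/(x - 1) - 2/(x² - 1) = 1/2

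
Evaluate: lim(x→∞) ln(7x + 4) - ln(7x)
This is an ∞-∞ indeterminate form.

Combine fractions or rationalize to convert ∞-∞ to 0/0 form:
  lim(x→∞) ln(7x + 4) - ln(7x) = 0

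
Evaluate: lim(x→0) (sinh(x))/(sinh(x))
This is a 0/0 indeterminate form.

Apply L'Hôpital's rule: differentiate numerator and denominator separately.
  f(x) = sinh(x)   ⇒   f'(x) = cosh(x)
  g(x) = sinh(x)   ⇒   g'(x) = cosh(x)
  lim(x→0) f'(x)/g'(x) = lim(x→0) (cosh(x))/(cosh(x))
  = 1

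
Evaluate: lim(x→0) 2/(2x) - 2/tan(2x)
This is an ∞-∞ indeterminate form.

Combine fractions or rationalize to convert ∞-∞ to 0/0 form:
  lim(x→0) 2/(2x) - 2/tan(2x) = 0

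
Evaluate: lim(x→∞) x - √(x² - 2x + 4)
This is an ∞-∞ indeterminate form.

Combine fractions or rationalize to convert ∞-∞ to 0/0 form:
  lim(x→∞) x - √(x² - 2x + 4) = 1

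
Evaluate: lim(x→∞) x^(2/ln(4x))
This is an exponential indeterminate form.

For exponential indeterminate forms, take the natural log:
  Let L = lim(x→∞) x^(2/ln(4x))
  Then ln(L) = lim(x→∞) [exponent × ln(base)]
  Evaluate using L'Hôpital or standard limits, then exponentiate.
  L = e²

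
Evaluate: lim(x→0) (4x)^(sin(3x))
This is an exponential indeterminate form.

For exponential indeterminate forms, take the natural log:
  Let L = lim(x→0) (4x)^(sin(3x))
  Then ln(L) = lim(x→0) [exponent × ln(base)]
  Evaluate using L'Hôpital or standard limits, then exponentiate.
  L = 1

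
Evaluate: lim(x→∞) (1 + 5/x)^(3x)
This is an exponential indeterminate form.

For exponential indeterminate forms, take the natural log:
  Let L = lim(x→∞) (1 + 5/x)^(3x)
  Then ln(L) = lim(x→∞) [exponent × ln(base)]
  Evaluate using L'Hôpital or standard limits, then exponentiate.
  L = e^(15)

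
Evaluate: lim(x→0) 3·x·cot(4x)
This is a 0·∞ indeterminate form.

Rewrite 0·∞ as a quotient (0/0 or ∞/∞ form), then apply L'Hôpital's rule:
  lim(x→0) 3·x·cot(4x) = 3/4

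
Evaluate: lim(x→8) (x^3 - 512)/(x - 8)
This is a standard limit.

Factor or rationalize the expression:
  lim(x→8) (x^3 - 512)/(x - 8) = 192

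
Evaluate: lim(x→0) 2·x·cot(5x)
This is a 0·∞ indeterminate form.

Rewrite 0·∞ as a quotient (0/0 or ∞/∞ form), then apply L'Hôpital's rule:
  lim(x→0) 2·x·cot(5x) = 2/5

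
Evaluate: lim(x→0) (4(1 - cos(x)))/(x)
This is a 0/0 indeterminate form.

Apply L'Hôpital's rule: differentiate numerator and denominator separately.
  f(x) = 4 - 4·cos(x)   ⇒   f'(x) = 4·sin(x)
  g(x) = x   ⇒   g'(x) = 1
  lim(x→0) f'(x)/g'(x) = lim(x→0) (4·sin(x))/(1)
  = 0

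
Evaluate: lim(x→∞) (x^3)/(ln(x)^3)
This is an ∞/∞ indeterminate form.

Apply L'Hôpital's rule: differentiate numerator and denominator separately.
  f(x) = x^3   ⇒   f'(x) = 3·x^2
  g(x) = ln(x)^3   ⇒   g'(x) = 3·ln(x)^2/x
  lim(x→∞) f'(x)/g'(x) = lim(x→∞) (3·x^2)/(3·ln(x)^2/x)
  = ∞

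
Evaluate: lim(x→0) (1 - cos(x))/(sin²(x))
This is a 0/0 indeterminate form.

Apply L'Hôpital's rule: differentiate numerator and denominator separately.
  f(x) = 1 - cos(x)   ⇒   f'(x) = sin(x)
  g(x) = sin(x)^2   ⇒   g'(x) = 2·sin(x)·cos(x)
  lim(x→0) f'(x)/g'(x) = lim(x→0) (sin(x))/(2·sin(x)·cos(x))
  = 1/2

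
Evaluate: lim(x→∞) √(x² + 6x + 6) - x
This is an ∞-∞ indeterminate form.

Combine fractions or rationalize to convert ∞-∞ to 0/0 form:
  lim(x→∞) √(x² + 6x + 6) - x = 3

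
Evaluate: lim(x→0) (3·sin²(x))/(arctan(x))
This is a 0/0 indeterminate form.

Apply L'Hôpital's rule: differentiate numerator and denominator separately.
  f(x) = 3·sin(x)^2   ⇒   f'(x) = 6·sin(x)·cos(x)
  g(x) = atan(x)   ⇒   g'(x) = 1/(x^2 + 1)
  lim(x→0) f'(x)/g'(x) = lim(x→0) (6·sin(x)·cos(x))/(1/(x^2 + 1))
  = 0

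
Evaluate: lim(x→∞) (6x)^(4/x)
This is an exponential indeterminate form.

For exponential indeterminate forms, take the natural log:
  Let L = lim(x→∞) (6x)^(4/x)
  Then ln(L) = lim(x→∞) [exponent × ln(base)]
  Evaluate using L'Hôpital or standard limits, then exponentiate.
  L = 1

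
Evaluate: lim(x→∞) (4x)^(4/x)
This is an exponential indeterminate form.

For exponential indeterminate forms, take the natural log:
  Let L = lim(x→∞) (4x)^(4/x)
  Then ln(L) = lim(x→∞) [exponent × ln(base)]
  Evaluate using L'Hôpital or standard limits, then exponentiate.
  L = 1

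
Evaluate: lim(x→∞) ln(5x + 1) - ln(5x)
This is an ∞-∞ indeterminate form.

Combine fractions or rationalize to convert ∞-∞ to 0/0 form:
  lim(x→∞) ln(5x + 1) - ln(5x) = 0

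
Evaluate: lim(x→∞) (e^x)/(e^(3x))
This is an ∞/∞ indeterminate form.

Apply L'Hôpital's rule: differentiate numerator and denominator separately.
  f(x) = e^(x)   ⇒   f'(x) = e^(x)
  g(x) = e^(3·x)   ⇒   g'(x) = 3·e^(3·x)
  lim(x→∞) f'(x)/g'(x) = lim(x→∞) (e^(x))/(3·e^(3·x))
  = 0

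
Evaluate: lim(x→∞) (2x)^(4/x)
This is an exponential indeterminate form.

For exponential indeterminate forms, take the natural log:
  Let L = lim(x→∞) (2x)^(4/x)
  Then ln(L) = lim(x→∞) [exponent × ln(base)]
  Evaluate using L'Hôpital or standard limits, then exponentiate.
  L = 1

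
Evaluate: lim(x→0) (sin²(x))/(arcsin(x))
This is a 0/0 indeterminate form.

Apply L'Hôpital's rule: differentiate numerator and denominator separately.
  f(x) = sin(x)^2   ⇒   f'(x) = 2·sin(x)·cos(x)
  g(x) = asin(x)   ⇒   g'(x) = 1/sqrt(1 - x^2)
  lim(x→0) f'(x)/g'(x) = lim(x→0) (2·sin(x)·cos(x))/(1/sqrt(1 - x^2))
  = 0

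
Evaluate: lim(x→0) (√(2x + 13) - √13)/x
This is a standard limit.

Factor or rationalize the expression:
  lim(x→0) (√(2x + 13) - √13)/x = sqrt(13)/13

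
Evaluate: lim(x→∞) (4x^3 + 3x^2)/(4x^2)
This is an ∞/∞ indeterminate form.

Apply L'Hôpital's rule: differentiate numerator and denominator separately.
  f(x) = 4·x^3 + 3·x^2   ⇒   f'(x) = 12·x^2 + 6·x
  g(x) = 4·x^2   ⇒   g'(x) = 8·x
  lim(x→∞) f'(x)/g'(x) = lim(x→∞) (12·x^2 + 6·x)/(8·x)
  = ∞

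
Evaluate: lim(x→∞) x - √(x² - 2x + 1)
This is an ∞-∞ indeterminate form.

Combine fractions or rationalize to convert ∞-∞ to 0/0 form:
  lim(x→∞) x - √(x² - 2x + 1) = 1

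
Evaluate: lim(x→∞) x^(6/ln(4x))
This is an exponential indeterminate form.

For exponential indeterminate forms, take the natural log:
  Let L = lim(x→∞) x^(6/ln(4x))
  Then ln(L) = lim(x→∞) [exponent × ln(base)]
  Evaluate using L'Hôpital or standard limits, then exponentiate.
  L = e^(6)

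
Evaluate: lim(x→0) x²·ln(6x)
This is a 0·∞ indeterminate form.

Rewrite 0·∞ as a quotient (0/0 or ∞/∞ form), then apply L'Hôpital's rule:
  lim(x→0) x²·ln(6x) = 0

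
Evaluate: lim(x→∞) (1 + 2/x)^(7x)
This is an exponential indeterminate form.

For exponential indeterminate forms, take the natural log:
  Let L = lim(x→∞) (1 + 2/x)^(7x)
  Then ln(L) = lim(x→∞) [exponent × ln(base)]
  Evaluate using L'Hôpital or standard limits, then exponentiate.
  L = e^(14)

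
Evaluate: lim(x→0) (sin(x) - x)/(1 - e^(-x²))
This is a 0/0 indeterminate form.

Apply L'Hôpital's rule: differentiate numerator and denominator separately.
  f(x) = -x + sin(x)   ⇒   f'(x) = cos(x) - 1
  g(x) = 1 - e^(-x^2)   ⇒   g'(x) = 2·x·e^(-x^2)
  lim(x→0) f'(x)/g'(x) = lim(x→0) (cos(x) - 1)/(2·x·e^(-x^2))
  = 0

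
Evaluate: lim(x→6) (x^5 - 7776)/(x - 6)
This is a standard limit.

Factor or rationalize the expression:
  lim(x→6) (x^5 - 7776)/(x - 6) = 6480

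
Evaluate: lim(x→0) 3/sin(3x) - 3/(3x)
This is an ∞-∞ indeterminate form.

Combine fractions or rationalize to convert ∞-∞ to 0/0 form:
  lim(x→0) 3/sin(3x) - 3/(3x) = 0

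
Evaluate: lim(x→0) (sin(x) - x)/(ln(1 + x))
This is a 0/0 indeterminate form.

Apply L'Hôpital's rule: differentiate numerator and denominator separately.
  f(x) = -x + sin(x)   ⇒   f'(x) = cos(x) - 1
  g(x) = ln(x + 1)   ⇒   g'(x) = 1/(x + 1)
  lim(x→0) f'(x)/g'(x) = lim(x→0) (cos(x) - 1)/(1/(x + 1))
  = 0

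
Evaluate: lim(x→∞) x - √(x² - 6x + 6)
This is an ∞-∞ indeterminate form.

Combine fractions or rationalize to convert ∞-∞ to 0/0 form:
  lim(x→∞) x - √(x² - 6x + 6) = 3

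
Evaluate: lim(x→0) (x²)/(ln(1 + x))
This is a 0/0 indeterminate form.

Apply L'Hôpital's rule: differentiate numerator and denominator separately.
  f(x) = x^2   ⇒   f'(x) = 2·x
  g(x) = ln(x + 1)   ⇒   g'(x) = 1/(x + 1)
  lim(x→0) f'(x)/g'(x) = lim(x→0) (2·x)/(1/(x + 1))
  = 0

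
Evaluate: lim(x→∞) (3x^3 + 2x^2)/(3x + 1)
This is an ∞/∞ indeterminate form.

Apply L'Hôpital's rule: differentiate numerator and denominator separately.
  f(x) = 3·x^3 + 2·x^2   ⇒   f'(x) = 9·x^2 + 4·x
  g(x) = 3·x + 1   ⇒   g'(x) = 3
  lim(x→∞) f'(x)/g'(x) = lim(x→∞) (9·x^2 + 4·x)/(3)
  = ∞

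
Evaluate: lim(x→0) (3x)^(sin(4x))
This is an exponential indeterminate form.

For exponential indeterminate forms, take the natural log:
  Let L = lim(x→0) (3x)^(sin(4x))
  Then ln(L) = lim(x→0) [exponent × ln(base)]
  Evaluate using L'Hôpital or standard limits, then exponentiate.
  L = 1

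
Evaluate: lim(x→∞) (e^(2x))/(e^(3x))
This is an ∞/∞ indeterminate form.

Apply L'Hôpital's rule: differentiate numerator and denominator separately.
  f(x) = e^(2·x)   ⇒   f'(x) = 2·e^(2·x)
  g(x) = e^(3·x)   ⇒   g'(x) = 3·e^(3·x)
  lim(x→∞) f'(x)/g'(x) = lim(x→∞) (2·e^(2·x))/(3·e^(3·x))
  = 0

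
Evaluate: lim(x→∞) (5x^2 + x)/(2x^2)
This is an ∞/∞ indeterminate form.

Apply L'Hôpital's rule: differentiate numerator and denominator separately.
  f(x) = 5·x^2 + x   ⇒   f'(x) = 10·x + 1
  g(x) = 2·x^2   ⇒   g'(x) = 4·x
  lim(x→∞) f'(x)/g'(x) = lim(x→∞) (10·x + 1)/(4·x)
  = 5/2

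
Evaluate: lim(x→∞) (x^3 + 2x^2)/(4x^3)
This is an ∞/∞ indeterminate form.

Apply L'Hôpital's rule: differentiate numerator and denominator separately.
  f(x) = x^3 + 2·x^2   ⇒   f'(x) = 3·x^2 + 4·x
  g(x) = 4·x^3   ⇒   g'(x) = 12·x^2
  lim(x→∞) f'(x)/g'(x) = lim(x→∞) (3·x^2 + 4·x)/(12·x^2)
  = 1/4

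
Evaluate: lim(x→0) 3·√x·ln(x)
This is a 0·∞ indeterminate form.

Rewrite 0·∞ as a quotient (0/0 or ∞/∞ form), then apply L'Hôpital's rule:
  lim(x→0) 3·√x·ln(x) = 0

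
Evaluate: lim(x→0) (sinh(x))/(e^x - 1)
This is a 0/0 indeterminate form.

Apply L'Hôpital's rule: differentiate numerator and denominator separately.
  f(x) = sinh(x)   ⇒   f'(x) = cosh(x)
  g(x) = e^(x) - 1   ⇒   g'(x) = e^(x)
  lim(x→0) f'(x)/g'(x) = lim(x→0) (cosh(x))/(e^(x))
  = 1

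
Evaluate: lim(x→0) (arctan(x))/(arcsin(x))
This is a 0/0 indeterminate form.

Apply L'Hôpital's rule: differentiate numerator and denominator separately.
  f(x) = atan(x)   ⇒   f'(x) = 1/(x^2 + 1)
  g(x) = asin(x)   ⇒   g'(x) = 1/sqrt(1 - x^2)
  lim(x→0) f'(x)/g'(x) = lim(x→0) (1/(x^2 + 1))/(1/sqrt(1 - x^2))
  = 1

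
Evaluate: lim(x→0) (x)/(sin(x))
This is a 0/0 indeterminate form.

Apply L'Hôpital's rule: differentiate numerator and denominator separately.
  f(x) = x   ⇒   f'(x) = 1
  g(x) = sin(x)   ⇒   g'(x) = cos(x)
  lim(x→0) f'(x)/g'(x) = lim(x→0) (1)/(cos(x))
  = 1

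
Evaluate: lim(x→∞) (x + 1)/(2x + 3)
This is an ∞/∞ indeterminate form.

Apply L'Hôpital's rule: differentiate numerator and denominator separately.
  f(x) = x + 1   ⇒   f'(x) = 1
  g(x) = 2·x + 3   ⇒   g'(x) = 2
  lim(x→∞) f'(x)/g'(x) = lim(x→∞) (1)/(2)
  = 1/2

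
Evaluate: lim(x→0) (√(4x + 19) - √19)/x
This is a standard limit.

Factor or rationalize the expression:
  lim(x→0) (√(4x + 19) - √19)/x = 2·sqrt(19)/19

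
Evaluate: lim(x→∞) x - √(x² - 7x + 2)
This is an ∞-∞ indeterminate form.

Combine fractions or rationalize to convert ∞-∞ to 0/0 form:
  lim(x→∞) x - √(x² - 7x + 2) = 7/2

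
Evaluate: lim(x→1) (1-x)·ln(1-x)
This is a 0·∞ indeterminate form.

Rewrite 0·∞ as a quotient (0/0 or ∞/∞ form), then apply L'Hôpital's rule:
  lim(x→1) (1-x)·ln(1-x) = 0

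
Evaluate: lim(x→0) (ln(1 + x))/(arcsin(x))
This is a 0/0 indeterminate form.

Apply L'Hôpital's rule: differentiate numerator and denominator separately.
  f(x) = ln(x + 1)   ⇒   f'(x) = 1/(x + 1)
  g(x) = asin(x)   ⇒   g'(x) = 1/sqrt(1 - x^2)
  lim(x→0) f'(x)/g'(x) = lim(x→0) (1/(x + 1))/(1/sqrt(1 - x^2))
  = 1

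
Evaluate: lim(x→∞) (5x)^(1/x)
This is an exponential indeterminate form.

For exponential indeterminate forms, take the natural log:
  Let L = lim(x→∞) (5x)^(1/x)
  Then ln(L) = lim(x→∞) [exponent × ln(base)]
  Evaluate using L'Hôpital or standard limits, then exponentiate.
  L = 1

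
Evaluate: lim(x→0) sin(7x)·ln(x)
This is a 0·∞ indeterminate form.

Rewrite 0·∞ as a quotient (0/0 or ∞/∞ form), then apply L'Hôpital's rule:
  lim(x→0) sin(7x)·ln(x) = 0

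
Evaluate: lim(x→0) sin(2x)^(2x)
This is an exponential indeterminate form.

For exponential indeterminate forms, take the natural log:
  Let L = lim(x→0) sin(2x)^(2x)
  Then ln(L) = lim(x→0) [exponent × ln(base)]
  Evaluate using L'Hôpital or standard limits, then exponentiate.
  L = 1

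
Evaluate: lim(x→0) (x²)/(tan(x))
This is a 0/0 indeterminate form.

Apply L'Hôpital's rule: differentiate numerator and denominator separately.
  f(x) = x^2   ⇒   f'(x) = 2·x
  g(x) = tan(x)   ⇒   g'(x) = tan(x)^2 + 1
  lim(x→0) f'(x)/g'(x) = lim(x→0) (2·x)/(tan(x)^2 + 1)
  = 0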